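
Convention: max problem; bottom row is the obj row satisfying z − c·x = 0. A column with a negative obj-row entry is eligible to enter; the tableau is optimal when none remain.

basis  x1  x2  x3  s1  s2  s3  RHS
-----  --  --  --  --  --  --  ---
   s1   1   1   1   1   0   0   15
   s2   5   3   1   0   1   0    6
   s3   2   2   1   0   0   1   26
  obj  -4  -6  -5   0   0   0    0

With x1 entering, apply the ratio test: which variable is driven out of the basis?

Column x1 entries and ratios — s1: 15/1 = 15; s2: 6/5 = 6/5; s3: 26/2 = 13.
Smallest ratio is 6/5 in the row of s2, so s2 leaves.

s2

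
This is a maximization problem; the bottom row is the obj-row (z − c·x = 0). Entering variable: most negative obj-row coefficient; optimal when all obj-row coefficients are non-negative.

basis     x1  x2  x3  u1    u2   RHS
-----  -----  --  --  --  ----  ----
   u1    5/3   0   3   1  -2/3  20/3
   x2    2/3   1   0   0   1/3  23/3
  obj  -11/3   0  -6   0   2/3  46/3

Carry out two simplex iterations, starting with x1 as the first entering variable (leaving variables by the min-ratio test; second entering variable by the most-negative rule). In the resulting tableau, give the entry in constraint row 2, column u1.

-2/3

Ratio test on column x1 — row 1: (20/3)/(5/3) = 4; row 2: (23/3)/(2/3) = 23/2. Minimum is 4 at row 1 (u1 leaves); pivot element 5/3.
Divide row 1 by 5/3; eliminate column x1 from the other rows.
Second iteration: most negative obj-row entry is -4/5 in column u2, so u2 enters.
Ratio test on column u2 — row 1: entry -2/5 ≤ 0; row 2: 5/(3/5) = 25/3. Minimum is 25/3 at row 2 (x2 leaves); pivot element 3/5.
Divide row 2 by 3/5; eliminate column u2 from the other rows.
After both pivots, the entry at constraint row 2, column u1 is -2/3.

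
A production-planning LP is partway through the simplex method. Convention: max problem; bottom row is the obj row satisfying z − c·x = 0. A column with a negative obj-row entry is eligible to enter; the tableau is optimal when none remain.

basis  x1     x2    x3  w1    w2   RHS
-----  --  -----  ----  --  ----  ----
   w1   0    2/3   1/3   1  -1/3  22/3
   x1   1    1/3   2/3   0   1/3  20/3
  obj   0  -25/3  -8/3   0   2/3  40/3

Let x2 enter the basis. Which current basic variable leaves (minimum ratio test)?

w1

Column x2 entries and ratios — w1: (22/3)/(2/3) = 11; x1: (20/3)/(1/3) = 20.
Smallest ratio is 11 in the row of w1, so w1 leaves.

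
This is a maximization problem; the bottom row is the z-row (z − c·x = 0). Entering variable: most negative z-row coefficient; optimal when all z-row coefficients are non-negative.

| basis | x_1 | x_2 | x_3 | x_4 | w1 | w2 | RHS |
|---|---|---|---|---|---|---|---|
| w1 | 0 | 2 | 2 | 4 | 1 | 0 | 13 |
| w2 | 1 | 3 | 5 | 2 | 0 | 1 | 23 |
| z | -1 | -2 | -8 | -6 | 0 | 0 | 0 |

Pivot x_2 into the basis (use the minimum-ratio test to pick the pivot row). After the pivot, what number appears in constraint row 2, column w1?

-3/2

Ratio test on column x_2 — row 1: 13/2 = 13/2; row 2: 23/3 = 23/3. Minimum is 13/2 at row 1 (w1 leaves); pivot element 2.
Divide row 1 by 2; eliminate column x_2 from the other rows.
Row 2 update in column w1: 0 − 3·(1/2) = -3/2.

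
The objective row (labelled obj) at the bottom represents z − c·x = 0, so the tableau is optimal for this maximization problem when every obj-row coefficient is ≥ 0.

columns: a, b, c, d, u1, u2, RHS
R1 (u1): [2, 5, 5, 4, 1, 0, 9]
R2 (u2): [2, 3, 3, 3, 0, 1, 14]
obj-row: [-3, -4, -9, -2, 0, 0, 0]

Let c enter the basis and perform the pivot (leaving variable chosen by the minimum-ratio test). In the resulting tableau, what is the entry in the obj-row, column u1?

Ratio test on column c — row 1: 9/5 = 9/5; row 2: 14/3 = 14/3. Minimum is 9/5 at row 1 (u1 leaves); pivot element 5.
Divide row 1 by 5; eliminate column c from the other rows.
obj-row update in column u1: 0 − (-9)·(1/5) = 9/5.

9/5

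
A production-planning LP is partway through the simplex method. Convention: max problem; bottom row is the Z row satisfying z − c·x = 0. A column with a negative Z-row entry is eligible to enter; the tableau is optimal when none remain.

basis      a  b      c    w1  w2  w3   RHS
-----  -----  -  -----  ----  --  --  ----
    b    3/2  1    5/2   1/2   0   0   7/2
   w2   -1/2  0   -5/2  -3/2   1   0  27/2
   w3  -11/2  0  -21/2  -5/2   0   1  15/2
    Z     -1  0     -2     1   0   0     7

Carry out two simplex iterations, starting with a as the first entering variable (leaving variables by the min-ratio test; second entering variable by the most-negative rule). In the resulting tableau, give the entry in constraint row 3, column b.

21/5

Ratio test on column a — row 1: (7/2)/(3/2) = 7/3; row 2: entry -1/2 ≤ 0; row 3: entry -11/2 ≤ 0. Minimum is 7/3 at row 1 (b leaves); pivot element 3/2.
Divide row 1 by 3/2; eliminate column a from the other rows.
Second iteration: most negative Z-row entry is -1/3 in column c, so c enters.
Ratio test on column c — row 1: (7/3)/(5/3) = 7/5; row 2: entry -5/3 ≤ 0; row 3: entry -4/3 ≤ 0. Minimum is 7/5 at row 1 (a leaves); pivot element 5/3.
Divide row 1 by 5/3; eliminate column c from the other rows.
After both pivots, the entry at constraint row 3, column b is 21/5.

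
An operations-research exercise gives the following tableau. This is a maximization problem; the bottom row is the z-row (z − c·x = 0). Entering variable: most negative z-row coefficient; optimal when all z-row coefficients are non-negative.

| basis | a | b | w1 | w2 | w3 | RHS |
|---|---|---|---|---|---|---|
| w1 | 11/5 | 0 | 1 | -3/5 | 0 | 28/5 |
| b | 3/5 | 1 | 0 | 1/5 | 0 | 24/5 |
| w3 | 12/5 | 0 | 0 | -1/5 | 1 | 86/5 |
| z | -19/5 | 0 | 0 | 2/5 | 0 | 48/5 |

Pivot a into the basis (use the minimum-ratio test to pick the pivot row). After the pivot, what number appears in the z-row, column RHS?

212/11

Ratio test on column a — row 1: (28/5)/(11/5) = 28/11; row 2: (24/5)/(3/5) = 8; row 3: (86/5)/(12/5) = 43/6. Minimum is 28/11 at row 1 (w1 leaves); pivot element 11/5.
Divide row 1 by 11/5; eliminate column a from the other rows.
z-row update in column RHS: 48/5 − (-19/5)·(28/11) = 212/11.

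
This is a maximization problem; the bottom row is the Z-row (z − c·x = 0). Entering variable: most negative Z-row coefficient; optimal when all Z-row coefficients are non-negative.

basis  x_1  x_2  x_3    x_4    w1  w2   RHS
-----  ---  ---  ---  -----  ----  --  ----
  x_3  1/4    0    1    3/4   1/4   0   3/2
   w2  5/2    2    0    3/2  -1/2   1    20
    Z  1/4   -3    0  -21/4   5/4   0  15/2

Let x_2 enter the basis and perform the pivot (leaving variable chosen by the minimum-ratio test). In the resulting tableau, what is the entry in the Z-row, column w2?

Ratio test on column x_2 — row 1: entry 0 ≤ 0; row 2: 20/2 = 10. Minimum is 10 at row 2 (w2 leaves); pivot element 2.
Divide row 2 by 2; eliminate column x_2 from the other rows.
Z-row update in column w2: 0 − (-3)·(1/2) = 3/2.

3/2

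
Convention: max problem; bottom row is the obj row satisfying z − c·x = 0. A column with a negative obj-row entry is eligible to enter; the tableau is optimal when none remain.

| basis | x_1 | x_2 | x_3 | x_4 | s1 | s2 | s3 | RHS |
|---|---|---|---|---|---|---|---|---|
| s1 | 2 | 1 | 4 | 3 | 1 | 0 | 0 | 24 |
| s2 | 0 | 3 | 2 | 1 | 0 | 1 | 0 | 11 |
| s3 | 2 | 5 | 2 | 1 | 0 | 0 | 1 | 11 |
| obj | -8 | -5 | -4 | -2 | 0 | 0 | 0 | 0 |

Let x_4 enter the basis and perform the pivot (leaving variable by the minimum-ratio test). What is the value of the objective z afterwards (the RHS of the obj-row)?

16

Ratio test on column x_4 — row 1: 24/3 = 8; row 2: 11/1 = 11; row 3: 11/1 = 11. Minimum is 8 at row 1 (s1 leaves); pivot element 3.
Pivot on row 1; the obj-row RHS becomes 0 − (-2)·8 = 16.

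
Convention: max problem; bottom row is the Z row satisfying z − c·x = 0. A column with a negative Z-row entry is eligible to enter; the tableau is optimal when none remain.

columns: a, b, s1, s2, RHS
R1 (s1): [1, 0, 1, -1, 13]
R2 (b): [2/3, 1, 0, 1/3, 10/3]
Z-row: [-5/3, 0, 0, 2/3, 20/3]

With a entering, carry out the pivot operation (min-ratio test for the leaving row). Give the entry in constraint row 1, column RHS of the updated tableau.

Ratio test on column a — row 1: 13/1 = 13; row 2: (10/3)/(2/3) = 5. Minimum is 5 at row 2 (b leaves); pivot element 2/3.
Divide row 2 by 2/3; eliminate column a from the other rows.
Row 1 update in column RHS: 13 − 1·5 = 8.

8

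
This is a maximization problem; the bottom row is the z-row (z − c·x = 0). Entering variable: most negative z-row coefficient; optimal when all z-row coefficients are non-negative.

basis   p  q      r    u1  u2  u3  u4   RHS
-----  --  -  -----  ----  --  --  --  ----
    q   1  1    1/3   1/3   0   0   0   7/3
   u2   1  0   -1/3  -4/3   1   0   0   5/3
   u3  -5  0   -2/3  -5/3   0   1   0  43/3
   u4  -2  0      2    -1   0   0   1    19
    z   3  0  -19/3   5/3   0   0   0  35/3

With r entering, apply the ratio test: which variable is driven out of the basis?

Column r entries and ratios — q: (7/3)/(1/3) = 7; u2: -1/3 ≤ 0, skip; u3: -2/3 ≤ 0, skip; u4: 19/2 = 19/2.
Smallest ratio is 7 in the row of q, so q leaves.

q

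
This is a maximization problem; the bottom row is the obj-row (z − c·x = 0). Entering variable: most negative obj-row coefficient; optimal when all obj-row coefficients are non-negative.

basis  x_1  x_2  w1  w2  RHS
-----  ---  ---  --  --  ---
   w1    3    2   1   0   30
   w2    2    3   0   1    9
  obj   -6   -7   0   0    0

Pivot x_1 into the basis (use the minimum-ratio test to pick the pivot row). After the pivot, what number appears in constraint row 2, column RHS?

Ratio test on column x_1 — row 1: 30/3 = 10; row 2: 9/2 = 9/2. Minimum is 9/2 at row 2 (w2 leaves); pivot element 2.
Divide row 2 by 2; eliminate column x_1 from the other rows.
In the new row 2, the RHS entry is the old entry divided by the pivot: 9/2 = 9/2.

9/2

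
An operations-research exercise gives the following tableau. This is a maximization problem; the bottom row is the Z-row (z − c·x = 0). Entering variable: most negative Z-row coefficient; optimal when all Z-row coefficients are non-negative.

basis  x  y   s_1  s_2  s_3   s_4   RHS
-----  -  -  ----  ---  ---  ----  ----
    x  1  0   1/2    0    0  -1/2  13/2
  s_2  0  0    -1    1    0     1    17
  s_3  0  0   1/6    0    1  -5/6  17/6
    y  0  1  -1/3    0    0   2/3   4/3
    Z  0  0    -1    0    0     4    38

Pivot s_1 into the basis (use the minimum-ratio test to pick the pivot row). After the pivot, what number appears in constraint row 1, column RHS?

Ratio test on column s_1 — row 1: (13/2)/(1/2) = 13; row 2: entry -1 ≤ 0; row 3: (17/6)/(1/6) = 17; row 4: entry -1/3 ≤ 0. Minimum is 13 at row 1 (x leaves); pivot element 1/2.
Divide row 1 by 1/2; eliminate column s_1 from the other rows.
In the new row 1, the RHS entry is the old entry divided by the pivot: (13/2)/(1/2) = 13.

13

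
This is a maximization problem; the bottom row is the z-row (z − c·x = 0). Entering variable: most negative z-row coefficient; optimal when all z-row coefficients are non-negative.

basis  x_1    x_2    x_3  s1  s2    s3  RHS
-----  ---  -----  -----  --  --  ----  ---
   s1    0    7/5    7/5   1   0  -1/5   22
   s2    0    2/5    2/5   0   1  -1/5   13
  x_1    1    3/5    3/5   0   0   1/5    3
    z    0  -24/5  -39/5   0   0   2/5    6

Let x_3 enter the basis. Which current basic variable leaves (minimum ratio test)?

x_1

Column x_3 entries and ratios — s1: 22/(7/5) = 110/7; s2: 13/(2/5) = 65/2; x_1: 3/(3/5) = 5.
Smallest ratio is 5 in the row of x_1, so x_1 leaves.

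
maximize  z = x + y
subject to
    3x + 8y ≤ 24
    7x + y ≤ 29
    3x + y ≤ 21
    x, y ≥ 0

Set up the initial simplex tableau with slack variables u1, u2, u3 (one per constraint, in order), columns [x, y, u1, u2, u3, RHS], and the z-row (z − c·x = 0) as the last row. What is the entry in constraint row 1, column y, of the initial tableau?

8

Constraint 1 has coefficient 8 on y.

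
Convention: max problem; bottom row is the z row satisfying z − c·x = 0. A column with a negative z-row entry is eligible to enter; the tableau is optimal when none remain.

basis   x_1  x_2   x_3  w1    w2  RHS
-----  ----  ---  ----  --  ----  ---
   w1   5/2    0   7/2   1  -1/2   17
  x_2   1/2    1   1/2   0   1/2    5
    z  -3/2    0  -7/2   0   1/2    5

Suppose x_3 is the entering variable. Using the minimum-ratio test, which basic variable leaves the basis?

w1

Column x_3 entries and ratios — w1: 17/(7/2) = 34/7; x_2: 5/(1/2) = 10.
Smallest ratio is 34/7 in the row of w1, so w1 leaves.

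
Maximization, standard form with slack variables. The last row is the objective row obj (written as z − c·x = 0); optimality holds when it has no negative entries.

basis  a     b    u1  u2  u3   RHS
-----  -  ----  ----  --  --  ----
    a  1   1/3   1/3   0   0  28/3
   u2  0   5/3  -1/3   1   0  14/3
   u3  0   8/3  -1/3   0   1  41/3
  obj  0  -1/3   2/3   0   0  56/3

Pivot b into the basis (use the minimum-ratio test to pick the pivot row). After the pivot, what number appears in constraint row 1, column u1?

Ratio test on column b — row 1: (28/3)/(1/3) = 28; row 2: (14/3)/(5/3) = 14/5; row 3: (41/3)/(8/3) = 41/8. Minimum is 14/5 at row 2 (u2 leaves); pivot element 5/3.
Divide row 2 by 5/3; eliminate column b from the other rows.
Row 1 update in column u1: 1/3 − (1/3)·(-1/5) = 2/5.

2/5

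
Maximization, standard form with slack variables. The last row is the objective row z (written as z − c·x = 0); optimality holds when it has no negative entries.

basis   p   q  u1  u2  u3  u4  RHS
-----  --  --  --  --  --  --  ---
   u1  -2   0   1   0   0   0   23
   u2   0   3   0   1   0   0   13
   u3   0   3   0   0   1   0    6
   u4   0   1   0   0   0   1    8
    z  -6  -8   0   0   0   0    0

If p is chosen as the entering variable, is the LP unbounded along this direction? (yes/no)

yes

Every constraint-row entry in column p is ≤ 0, so increasing p is unbounded.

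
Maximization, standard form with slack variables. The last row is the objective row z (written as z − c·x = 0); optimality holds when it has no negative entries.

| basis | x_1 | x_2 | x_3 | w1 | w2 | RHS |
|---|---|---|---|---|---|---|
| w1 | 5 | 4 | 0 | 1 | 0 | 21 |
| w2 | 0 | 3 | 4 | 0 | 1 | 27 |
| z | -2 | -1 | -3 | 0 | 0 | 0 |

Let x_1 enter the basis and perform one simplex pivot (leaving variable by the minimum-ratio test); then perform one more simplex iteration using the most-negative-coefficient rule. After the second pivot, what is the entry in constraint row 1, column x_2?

4/5

Ratio test on column x_1 — row 1: 21/5 = 21/5; row 2: entry 0 ≤ 0. Minimum is 21/5 at row 1 (w1 leaves); pivot element 5.
Divide row 1 by 5; eliminate column x_1 from the other rows.
Second iteration: most negative z-row entry is -3 in column x_3, so x_3 enters.
Ratio test on column x_3 — row 1: entry 0 ≤ 0; row 2: 27/4 = 27/4. Minimum is 27/4 at row 2 (w2 leaves); pivot element 4.
Divide row 2 by 4; eliminate column x_3 from the other rows.
After both pivots, the entry at constraint row 1, column x_2 is 4/5.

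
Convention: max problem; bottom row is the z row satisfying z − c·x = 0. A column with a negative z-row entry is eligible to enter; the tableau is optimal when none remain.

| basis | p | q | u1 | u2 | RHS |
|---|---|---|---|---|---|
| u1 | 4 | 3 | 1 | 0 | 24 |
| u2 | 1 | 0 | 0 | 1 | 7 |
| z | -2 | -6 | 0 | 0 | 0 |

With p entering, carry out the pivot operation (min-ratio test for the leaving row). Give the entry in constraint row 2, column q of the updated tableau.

Ratio test on column p — row 1: 24/4 = 6; row 2: 7/1 = 7. Minimum is 6 at row 1 (u1 leaves); pivot element 4.
Divide row 1 by 4; eliminate column p from the other rows.
Row 2 update in column q: 0 − 1·(3/4) = -3/4.

-3/4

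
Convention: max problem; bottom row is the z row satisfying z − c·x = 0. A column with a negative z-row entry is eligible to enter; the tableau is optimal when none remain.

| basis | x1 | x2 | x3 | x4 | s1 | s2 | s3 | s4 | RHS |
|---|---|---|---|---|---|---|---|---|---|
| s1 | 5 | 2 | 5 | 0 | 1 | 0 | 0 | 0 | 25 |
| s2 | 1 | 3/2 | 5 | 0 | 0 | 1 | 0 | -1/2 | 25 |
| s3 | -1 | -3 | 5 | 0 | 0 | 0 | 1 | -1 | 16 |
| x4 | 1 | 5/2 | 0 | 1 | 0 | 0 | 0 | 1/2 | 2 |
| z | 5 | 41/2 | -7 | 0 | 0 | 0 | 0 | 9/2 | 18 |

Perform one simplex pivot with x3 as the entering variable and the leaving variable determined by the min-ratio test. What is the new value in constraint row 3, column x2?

Ratio test on column x3 — row 1: 25/5 = 5; row 2: 25/5 = 5; row 3: 16/5 = 16/5; row 4: entry 0 ≤ 0. Minimum is 16/5 at row 3 (s3 leaves); pivot element 5.
Divide row 3 by 5; eliminate column x3 from the other rows.
In the new row 3, the x2 entry is the old entry divided by the pivot: (-3)/5 = -3/5.

-3/5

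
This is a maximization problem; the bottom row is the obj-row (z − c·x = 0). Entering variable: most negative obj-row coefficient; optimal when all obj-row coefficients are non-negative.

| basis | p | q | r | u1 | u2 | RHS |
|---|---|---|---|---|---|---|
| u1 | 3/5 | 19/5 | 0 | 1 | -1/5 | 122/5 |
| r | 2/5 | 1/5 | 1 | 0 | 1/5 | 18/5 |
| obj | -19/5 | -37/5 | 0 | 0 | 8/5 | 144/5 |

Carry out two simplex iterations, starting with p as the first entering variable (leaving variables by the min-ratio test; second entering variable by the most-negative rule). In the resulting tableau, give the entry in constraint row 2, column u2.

Ratio test on column p — row 1: (122/5)/(3/5) = 122/3; row 2: (18/5)/(2/5) = 9. Minimum is 9 at row 2 (r leaves); pivot element 2/5.
Divide row 2 by 2/5; eliminate column p from the other rows.
Second iteration: most negative obj-row entry is -11/2 in column q, so q enters.
Ratio test on column q — row 1: 19/(7/2) = 38/7; row 2: 9/(1/2) = 18. Minimum is 38/7 at row 1 (u1 leaves); pivot element 7/2.
Divide row 1 by 7/2; eliminate column q from the other rows.
After both pivots, the entry at constraint row 2, column u2 is 4/7.

4/7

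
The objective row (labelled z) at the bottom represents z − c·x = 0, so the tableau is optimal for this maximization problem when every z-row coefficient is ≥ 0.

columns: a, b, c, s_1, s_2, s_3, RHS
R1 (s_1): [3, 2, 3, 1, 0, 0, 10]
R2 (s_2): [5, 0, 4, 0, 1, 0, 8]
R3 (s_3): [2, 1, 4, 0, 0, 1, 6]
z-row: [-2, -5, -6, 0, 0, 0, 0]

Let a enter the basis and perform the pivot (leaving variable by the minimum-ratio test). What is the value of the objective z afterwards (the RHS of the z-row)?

16/5

Ratio test on column a — row 1: 10/3 = 10/3; row 2: 8/5 = 8/5; row 3: 6/2 = 3. Minimum is 8/5 at row 2 (s_2 leaves); pivot element 5.
Pivot on row 2; the z-row RHS becomes 0 − (-2)·(8/5) = 16/5.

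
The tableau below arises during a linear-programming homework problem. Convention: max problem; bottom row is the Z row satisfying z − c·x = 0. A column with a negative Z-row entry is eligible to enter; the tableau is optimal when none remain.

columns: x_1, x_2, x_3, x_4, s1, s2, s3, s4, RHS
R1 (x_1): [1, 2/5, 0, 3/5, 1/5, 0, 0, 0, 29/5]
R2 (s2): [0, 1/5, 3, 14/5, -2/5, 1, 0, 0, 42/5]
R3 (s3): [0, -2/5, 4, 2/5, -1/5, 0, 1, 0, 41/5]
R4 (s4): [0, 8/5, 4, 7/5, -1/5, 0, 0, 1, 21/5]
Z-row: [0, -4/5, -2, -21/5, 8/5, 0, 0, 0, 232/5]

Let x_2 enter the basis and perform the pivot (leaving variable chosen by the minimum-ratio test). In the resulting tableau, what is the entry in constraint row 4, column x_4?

Ratio test on column x_2 — row 1: (29/5)/(2/5) = 29/2; row 2: (42/5)/(1/5) = 42; row 3: entry -2/5 ≤ 0; row 4: (21/5)/(8/5) = 21/8. Minimum is 21/8 at row 4 (s4 leaves); pivot element 8/5.
Divide row 4 by 8/5; eliminate column x_2 from the other rows.
In the new row 4, the x_4 entry is the old entry divided by the pivot: (7/5)/(8/5) = 7/8.

7/8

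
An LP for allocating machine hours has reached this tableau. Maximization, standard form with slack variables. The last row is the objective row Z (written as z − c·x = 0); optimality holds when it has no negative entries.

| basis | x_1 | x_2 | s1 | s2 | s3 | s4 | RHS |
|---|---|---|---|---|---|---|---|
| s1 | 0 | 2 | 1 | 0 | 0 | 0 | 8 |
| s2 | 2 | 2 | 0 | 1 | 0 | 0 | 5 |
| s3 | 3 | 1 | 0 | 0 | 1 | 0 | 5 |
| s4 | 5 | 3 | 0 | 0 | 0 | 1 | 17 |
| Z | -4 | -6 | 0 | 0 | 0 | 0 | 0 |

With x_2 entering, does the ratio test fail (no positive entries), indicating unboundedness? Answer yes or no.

Column x_2 has positive entries in row(s) 1, 2, 3, 4, so the ratio test bounds it — not unbounded.

no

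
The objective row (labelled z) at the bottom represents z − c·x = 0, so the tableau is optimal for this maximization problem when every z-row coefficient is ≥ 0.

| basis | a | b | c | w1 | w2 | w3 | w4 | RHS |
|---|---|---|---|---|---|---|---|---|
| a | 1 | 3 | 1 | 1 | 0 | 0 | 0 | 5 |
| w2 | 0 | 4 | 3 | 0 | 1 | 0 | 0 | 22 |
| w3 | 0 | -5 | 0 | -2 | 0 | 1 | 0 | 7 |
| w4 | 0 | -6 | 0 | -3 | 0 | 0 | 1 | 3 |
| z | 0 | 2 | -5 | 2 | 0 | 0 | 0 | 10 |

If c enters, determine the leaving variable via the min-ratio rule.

Column c entries and ratios — a: 5/1 = 5; w2: 22/3 = 22/3; w3: 0 ≤ 0, skip; w4: 0 ≤ 0, skip.
Smallest ratio is 5 in the row of a, so a leaves.

a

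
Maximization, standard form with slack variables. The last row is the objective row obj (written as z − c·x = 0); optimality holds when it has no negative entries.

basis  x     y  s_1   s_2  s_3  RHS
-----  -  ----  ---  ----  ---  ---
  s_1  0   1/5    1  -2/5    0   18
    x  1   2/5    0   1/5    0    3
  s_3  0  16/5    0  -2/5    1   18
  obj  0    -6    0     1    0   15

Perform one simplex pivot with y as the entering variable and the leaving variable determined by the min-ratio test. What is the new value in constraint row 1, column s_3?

-1/16

Ratio test on column y — row 1: 18/(1/5) = 90; row 2: 3/(2/5) = 15/2; row 3: 18/(16/5) = 45/8. Minimum is 45/8 at row 3 (s_3 leaves); pivot element 16/5.
Divide row 3 by 16/5; eliminate column y from the other rows.
Row 1 update in column s_3: 0 − (1/5)·(5/16) = -1/16.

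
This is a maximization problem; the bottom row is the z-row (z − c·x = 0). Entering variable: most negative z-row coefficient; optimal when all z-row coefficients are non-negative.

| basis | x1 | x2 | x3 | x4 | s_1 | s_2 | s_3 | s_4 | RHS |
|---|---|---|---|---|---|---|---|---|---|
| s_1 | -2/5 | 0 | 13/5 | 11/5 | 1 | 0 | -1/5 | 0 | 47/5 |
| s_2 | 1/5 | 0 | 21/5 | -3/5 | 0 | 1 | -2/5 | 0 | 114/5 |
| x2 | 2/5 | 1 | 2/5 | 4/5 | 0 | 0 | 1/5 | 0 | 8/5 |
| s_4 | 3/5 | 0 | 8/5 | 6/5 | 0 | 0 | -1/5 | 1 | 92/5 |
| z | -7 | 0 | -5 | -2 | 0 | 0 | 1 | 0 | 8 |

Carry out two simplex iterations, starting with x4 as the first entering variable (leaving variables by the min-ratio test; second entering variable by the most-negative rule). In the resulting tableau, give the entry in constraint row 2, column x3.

4

Ratio test on column x4 — row 1: (47/5)/(11/5) = 47/11; row 2: entry -3/5 ≤ 0; row 3: (8/5)/(4/5) = 2; row 4: (92/5)/(6/5) = 46/3. Minimum is 2 at row 3 (x2 leaves); pivot element 4/5.
Divide row 3 by 4/5; eliminate column x4 from the other rows.
Second iteration: most negative z-row entry is -6 in column x1, so x1 enters.
Ratio test on column x1 — row 1: entry -3/2 ≤ 0; row 2: 24/(1/2) = 48; row 3: 2/(1/2) = 4; row 4: entry 0 ≤ 0. Minimum is 4 at row 3 (x4 leaves); pivot element 1/2.
Divide row 3 by 1/2; eliminate column x1 from the other rows.
After both pivots, the entry at constraint row 2, column x3 is 4.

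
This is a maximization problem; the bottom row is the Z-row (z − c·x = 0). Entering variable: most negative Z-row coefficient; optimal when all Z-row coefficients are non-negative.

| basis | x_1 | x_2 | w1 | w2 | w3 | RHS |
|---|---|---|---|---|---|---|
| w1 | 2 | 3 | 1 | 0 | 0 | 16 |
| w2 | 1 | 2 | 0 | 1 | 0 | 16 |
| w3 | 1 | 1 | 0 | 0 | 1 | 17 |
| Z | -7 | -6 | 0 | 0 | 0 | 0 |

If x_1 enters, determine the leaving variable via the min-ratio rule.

Column x_1 entries and ratios — w1: 16/2 = 8; w2: 16/1 = 16; w3: 17/1 = 17.
Smallest ratio is 8 in the row of w1, so w1 leaves.

w1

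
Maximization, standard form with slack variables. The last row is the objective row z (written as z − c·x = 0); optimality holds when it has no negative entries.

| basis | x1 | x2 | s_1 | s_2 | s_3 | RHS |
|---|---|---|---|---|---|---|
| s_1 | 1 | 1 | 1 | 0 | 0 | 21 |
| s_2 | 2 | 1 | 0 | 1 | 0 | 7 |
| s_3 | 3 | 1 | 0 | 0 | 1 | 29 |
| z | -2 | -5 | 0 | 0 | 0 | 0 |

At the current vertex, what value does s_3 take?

s_3 is basic (row 3); its value is the RHS of that row, 29.

29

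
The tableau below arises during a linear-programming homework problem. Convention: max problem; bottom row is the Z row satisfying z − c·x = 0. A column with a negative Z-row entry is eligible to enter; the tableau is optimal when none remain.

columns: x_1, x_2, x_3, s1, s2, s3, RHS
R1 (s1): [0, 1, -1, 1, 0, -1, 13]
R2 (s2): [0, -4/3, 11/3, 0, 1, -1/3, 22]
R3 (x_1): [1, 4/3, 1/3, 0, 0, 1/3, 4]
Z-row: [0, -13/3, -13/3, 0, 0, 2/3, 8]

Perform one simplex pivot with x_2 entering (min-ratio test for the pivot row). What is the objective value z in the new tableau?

Ratio test on column x_2 — row 1: 13/1 = 13; row 2: entry -4/3 ≤ 0; row 3: 4/(4/3) = 3. Minimum is 3 at row 3 (x_1 leaves); pivot element 4/3.
Pivot on row 3; the Z-row RHS becomes 8 − (-13/3)·3 = 21.

21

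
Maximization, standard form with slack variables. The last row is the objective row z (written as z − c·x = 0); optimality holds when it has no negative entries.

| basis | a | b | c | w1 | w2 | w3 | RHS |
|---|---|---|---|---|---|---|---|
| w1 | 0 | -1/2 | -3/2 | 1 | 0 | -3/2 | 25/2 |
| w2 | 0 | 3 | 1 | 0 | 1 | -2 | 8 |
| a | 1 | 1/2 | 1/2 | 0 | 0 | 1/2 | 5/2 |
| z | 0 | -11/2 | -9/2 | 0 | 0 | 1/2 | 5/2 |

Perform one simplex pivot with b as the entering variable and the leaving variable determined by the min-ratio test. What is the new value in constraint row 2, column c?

Ratio test on column b — row 1: entry -1/2 ≤ 0; row 2: 8/3 = 8/3; row 3: (5/2)/(1/2) = 5. Minimum is 8/3 at row 2 (w2 leaves); pivot element 3.
Divide row 2 by 3; eliminate column b from the other rows.
In the new row 2, the c entry is the old entry divided by the pivot: 1/3 = 1/3.

1/3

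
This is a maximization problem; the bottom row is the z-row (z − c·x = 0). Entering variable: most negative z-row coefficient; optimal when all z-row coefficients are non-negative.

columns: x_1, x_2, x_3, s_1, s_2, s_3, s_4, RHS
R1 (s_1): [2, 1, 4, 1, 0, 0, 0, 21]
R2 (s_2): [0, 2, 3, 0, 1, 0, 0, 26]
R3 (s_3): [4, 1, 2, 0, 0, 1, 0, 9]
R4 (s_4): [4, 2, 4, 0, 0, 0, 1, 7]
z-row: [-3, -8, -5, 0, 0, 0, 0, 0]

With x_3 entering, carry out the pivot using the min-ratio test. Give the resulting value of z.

35/4

Ratio test on column x_3 — row 1: 21/4 = 21/4; row 2: 26/3 = 26/3; row 3: 9/2 = 9/2; row 4: 7/4 = 7/4. Minimum is 7/4 at row 4 (s_4 leaves); pivot element 4.
Pivot on row 4; the z-row RHS becomes 0 − (-5)·(7/4) = 35/4.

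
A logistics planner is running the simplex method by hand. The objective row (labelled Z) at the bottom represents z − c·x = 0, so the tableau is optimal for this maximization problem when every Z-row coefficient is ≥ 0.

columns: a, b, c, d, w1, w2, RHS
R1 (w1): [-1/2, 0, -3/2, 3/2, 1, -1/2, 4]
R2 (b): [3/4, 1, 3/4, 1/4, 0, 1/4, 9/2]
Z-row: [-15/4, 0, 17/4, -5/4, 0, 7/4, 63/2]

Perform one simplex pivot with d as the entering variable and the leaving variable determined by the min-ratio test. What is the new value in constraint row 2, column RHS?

23/6

Ratio test on column d — row 1: 4/(3/2) = 8/3; row 2: (9/2)/(1/4) = 18. Minimum is 8/3 at row 1 (w1 leaves); pivot element 3/2.
Divide row 1 by 3/2; eliminate column d from the other rows.
Row 2 update in column RHS: 9/2 − (1/4)·(8/3) = 23/6.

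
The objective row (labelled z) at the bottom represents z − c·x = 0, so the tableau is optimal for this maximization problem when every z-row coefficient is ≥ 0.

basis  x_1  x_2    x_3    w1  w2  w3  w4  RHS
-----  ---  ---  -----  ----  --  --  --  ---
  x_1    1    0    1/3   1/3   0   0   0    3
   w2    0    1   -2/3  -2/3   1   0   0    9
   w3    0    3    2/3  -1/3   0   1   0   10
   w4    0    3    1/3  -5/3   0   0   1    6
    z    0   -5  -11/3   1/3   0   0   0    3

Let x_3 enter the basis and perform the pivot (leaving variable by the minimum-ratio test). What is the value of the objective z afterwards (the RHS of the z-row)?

Ratio test on column x_3 — row 1: 3/(1/3) = 9; row 2: entry -2/3 ≤ 0; row 3: 10/(2/3) = 15; row 4: 6/(1/3) = 18. Minimum is 9 at row 1 (x_1 leaves); pivot element 1/3.
Pivot on row 1; the z-row RHS becomes 3 − (-11/3)·9 = 36.

36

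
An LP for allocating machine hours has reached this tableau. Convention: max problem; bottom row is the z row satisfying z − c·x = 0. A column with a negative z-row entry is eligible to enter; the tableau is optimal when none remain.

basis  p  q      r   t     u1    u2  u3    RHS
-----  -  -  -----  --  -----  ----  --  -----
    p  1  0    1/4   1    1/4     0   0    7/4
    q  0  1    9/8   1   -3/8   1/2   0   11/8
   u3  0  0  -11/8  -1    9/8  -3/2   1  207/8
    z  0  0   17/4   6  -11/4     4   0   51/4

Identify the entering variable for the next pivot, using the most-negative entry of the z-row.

Negative z-row entries: u1: -11/4.
The most negative is -11/4 in column u1, so u1 enters.

u1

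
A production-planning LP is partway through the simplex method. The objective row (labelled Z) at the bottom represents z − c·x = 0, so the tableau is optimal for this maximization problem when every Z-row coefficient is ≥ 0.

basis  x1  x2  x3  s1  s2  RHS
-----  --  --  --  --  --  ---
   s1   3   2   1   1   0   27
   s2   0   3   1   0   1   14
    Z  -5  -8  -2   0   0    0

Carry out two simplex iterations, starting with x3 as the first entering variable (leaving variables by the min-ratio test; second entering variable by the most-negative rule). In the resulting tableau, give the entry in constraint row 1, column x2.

-1/3

Ratio test on column x3 — row 1: 27/1 = 27; row 2: 14/1 = 14. Minimum is 14 at row 2 (s2 leaves); pivot element 1.
Divide row 2 by 1; eliminate column x3 from the other rows.
Second iteration: most negative Z-row entry is -5 in column x1, so x1 enters.
Ratio test on column x1 — row 1: 13/3 = 13/3; row 2: entry 0 ≤ 0. Minimum is 13/3 at row 1 (s1 leaves); pivot element 3.
Divide row 1 by 3; eliminate column x1 from the other rows.
After both pivots, the entry at constraint row 1, column x2 is -1/3.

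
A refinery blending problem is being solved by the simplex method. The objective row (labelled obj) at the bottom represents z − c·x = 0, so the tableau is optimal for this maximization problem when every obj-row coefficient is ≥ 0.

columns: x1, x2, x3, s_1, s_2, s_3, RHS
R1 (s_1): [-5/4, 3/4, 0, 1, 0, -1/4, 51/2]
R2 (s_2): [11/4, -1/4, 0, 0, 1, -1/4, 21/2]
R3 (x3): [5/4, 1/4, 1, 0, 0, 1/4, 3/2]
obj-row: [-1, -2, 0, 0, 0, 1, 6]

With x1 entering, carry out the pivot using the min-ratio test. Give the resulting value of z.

Ratio test on column x1 — row 1: entry -5/4 ≤ 0; row 2: (21/2)/(11/4) = 42/11; row 3: (3/2)/(5/4) = 6/5. Minimum is 6/5 at row 3 (x3 leaves); pivot element 5/4.
Pivot on row 3; the obj-row RHS becomes 6 − (-1)·(6/5) = 36/5.

36/5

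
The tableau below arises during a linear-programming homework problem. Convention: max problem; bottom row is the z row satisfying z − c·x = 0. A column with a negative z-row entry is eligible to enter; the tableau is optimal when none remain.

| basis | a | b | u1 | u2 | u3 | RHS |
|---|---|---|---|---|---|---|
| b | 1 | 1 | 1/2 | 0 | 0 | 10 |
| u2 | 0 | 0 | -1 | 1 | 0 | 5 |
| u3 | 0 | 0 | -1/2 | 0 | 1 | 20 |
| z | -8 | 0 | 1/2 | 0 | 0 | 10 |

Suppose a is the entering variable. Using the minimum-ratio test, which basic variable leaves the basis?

Column a entries and ratios — b: 10/1 = 10; u2: 0 ≤ 0, skip; u3: 0 ≤ 0, skip.
Smallest ratio is 10 in the row of b, so b leaves.

b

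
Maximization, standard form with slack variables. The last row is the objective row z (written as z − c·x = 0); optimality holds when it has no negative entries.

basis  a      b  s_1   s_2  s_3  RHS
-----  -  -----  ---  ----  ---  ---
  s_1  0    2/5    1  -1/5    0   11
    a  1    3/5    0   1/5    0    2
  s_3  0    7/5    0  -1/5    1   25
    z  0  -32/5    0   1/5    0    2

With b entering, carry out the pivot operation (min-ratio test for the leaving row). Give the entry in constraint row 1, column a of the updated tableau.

Ratio test on column b — row 1: 11/(2/5) = 55/2; row 2: 2/(3/5) = 10/3; row 3: 25/(7/5) = 125/7. Minimum is 10/3 at row 2 (a leaves); pivot element 3/5.
Divide row 2 by 3/5; eliminate column b from the other rows.
Row 1 update in column a: 0 − (2/5)·(5/3) = -2/3.

-2/3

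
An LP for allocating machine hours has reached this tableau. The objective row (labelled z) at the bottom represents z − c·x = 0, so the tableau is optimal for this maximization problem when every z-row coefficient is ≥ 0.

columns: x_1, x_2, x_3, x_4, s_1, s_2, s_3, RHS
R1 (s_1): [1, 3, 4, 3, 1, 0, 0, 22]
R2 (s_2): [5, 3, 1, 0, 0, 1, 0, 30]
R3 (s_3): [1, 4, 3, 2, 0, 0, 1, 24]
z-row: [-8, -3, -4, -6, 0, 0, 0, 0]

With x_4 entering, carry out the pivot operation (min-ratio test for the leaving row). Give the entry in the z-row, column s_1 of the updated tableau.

2

Ratio test on column x_4 — row 1: 22/3 = 22/3; row 2: entry 0 ≤ 0; row 3: 24/2 = 12. Minimum is 22/3 at row 1 (s_1 leaves); pivot element 3.
Divide row 1 by 3; eliminate column x_4 from the other rows.
z-row update in column s_1: 0 − (-6)·(1/3) = 2.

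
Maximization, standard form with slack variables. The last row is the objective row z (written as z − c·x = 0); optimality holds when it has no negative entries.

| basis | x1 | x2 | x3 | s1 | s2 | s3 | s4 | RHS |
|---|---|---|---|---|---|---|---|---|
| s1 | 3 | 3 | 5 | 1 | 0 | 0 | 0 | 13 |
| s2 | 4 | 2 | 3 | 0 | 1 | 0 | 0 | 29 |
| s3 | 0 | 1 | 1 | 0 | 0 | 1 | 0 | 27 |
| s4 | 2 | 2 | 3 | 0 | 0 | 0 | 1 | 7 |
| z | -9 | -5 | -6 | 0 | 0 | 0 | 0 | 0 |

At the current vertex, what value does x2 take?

x2 is not in the basis, so in the current basic feasible solution x2 = 0.

0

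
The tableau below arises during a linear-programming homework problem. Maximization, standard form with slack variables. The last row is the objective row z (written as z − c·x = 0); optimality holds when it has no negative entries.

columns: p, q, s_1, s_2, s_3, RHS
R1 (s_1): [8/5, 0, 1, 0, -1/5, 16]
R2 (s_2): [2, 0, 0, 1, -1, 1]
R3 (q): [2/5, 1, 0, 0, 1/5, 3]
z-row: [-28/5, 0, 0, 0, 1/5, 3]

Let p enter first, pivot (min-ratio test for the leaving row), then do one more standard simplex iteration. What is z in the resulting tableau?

24

Ratio test on column p — row 1: 16/(8/5) = 10; row 2: 1/2 = 1/2; row 3: 3/(2/5) = 15/2. Minimum is 1/2 at row 2 (s_2 leaves); pivot element 2.
Pivot on row 2; the z-row RHS becomes 3 − (-28/5)·(1/2) = 29/5.
Next entering variable (most negative z-row entry -13/5): s_3.
Ratio test on column s_3 — row 1: (76/5)/(3/5) = 76/3; row 2: entry -1/2 ≤ 0; row 3: (14/5)/(2/5) = 7. Minimum is 7 at row 3 (q leaves); pivot element 2/5.
After the second pivot the z-row RHS is 29/5 − (-13/5)·7 = 24.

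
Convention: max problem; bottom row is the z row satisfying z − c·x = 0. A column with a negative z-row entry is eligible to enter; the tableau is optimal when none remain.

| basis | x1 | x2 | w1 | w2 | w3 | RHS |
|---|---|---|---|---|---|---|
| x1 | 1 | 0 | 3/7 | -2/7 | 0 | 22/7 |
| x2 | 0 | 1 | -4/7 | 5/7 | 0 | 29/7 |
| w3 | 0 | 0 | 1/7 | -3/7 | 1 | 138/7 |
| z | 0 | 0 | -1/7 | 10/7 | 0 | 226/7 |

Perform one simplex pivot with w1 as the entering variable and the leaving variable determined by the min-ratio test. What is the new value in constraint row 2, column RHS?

25/3

Ratio test on column w1 — row 1: (22/7)/(3/7) = 22/3; row 2: entry -4/7 ≤ 0; row 3: (138/7)/(1/7) = 138. Minimum is 22/3 at row 1 (x1 leaves); pivot element 3/7.
Divide row 1 by 3/7; eliminate column w1 from the other rows.
Row 2 update in column RHS: 29/7 − (-4/7)·(22/3) = 25/3.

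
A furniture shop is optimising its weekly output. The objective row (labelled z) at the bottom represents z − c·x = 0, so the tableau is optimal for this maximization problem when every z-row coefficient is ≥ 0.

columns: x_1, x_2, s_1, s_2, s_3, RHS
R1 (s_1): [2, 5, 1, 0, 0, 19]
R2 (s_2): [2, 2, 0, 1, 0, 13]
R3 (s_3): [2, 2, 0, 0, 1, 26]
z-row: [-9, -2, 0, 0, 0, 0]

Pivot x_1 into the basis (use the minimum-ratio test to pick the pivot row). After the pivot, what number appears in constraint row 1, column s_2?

Ratio test on column x_1 — row 1: 19/2 = 19/2; row 2: 13/2 = 13/2; row 3: 26/2 = 13. Minimum is 13/2 at row 2 (s_2 leaves); pivot element 2.
Divide row 2 by 2; eliminate column x_1 from the other rows.
Row 1 update in column s_2: 0 − 2·(1/2) = -1.

-1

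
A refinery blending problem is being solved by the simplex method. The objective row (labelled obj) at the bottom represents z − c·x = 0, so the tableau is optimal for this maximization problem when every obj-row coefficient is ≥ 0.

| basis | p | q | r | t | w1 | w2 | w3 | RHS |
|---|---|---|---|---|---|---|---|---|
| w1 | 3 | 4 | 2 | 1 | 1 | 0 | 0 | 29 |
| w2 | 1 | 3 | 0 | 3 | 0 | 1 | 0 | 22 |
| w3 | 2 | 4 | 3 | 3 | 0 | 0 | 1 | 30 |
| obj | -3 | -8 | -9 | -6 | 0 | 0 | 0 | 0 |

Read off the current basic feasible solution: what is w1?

w1 is basic (row 1); its value is the RHS of that row, 29.

29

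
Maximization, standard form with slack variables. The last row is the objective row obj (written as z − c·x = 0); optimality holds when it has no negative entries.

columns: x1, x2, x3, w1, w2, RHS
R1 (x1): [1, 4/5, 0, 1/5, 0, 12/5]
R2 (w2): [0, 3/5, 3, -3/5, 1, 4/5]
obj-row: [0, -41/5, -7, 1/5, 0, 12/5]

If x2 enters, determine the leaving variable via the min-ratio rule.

Column x2 entries and ratios — x1: (12/5)/(4/5) = 3; w2: (4/5)/(3/5) = 4/3.
Smallest ratio is 4/3 in the row of w2, so w2 leaves.

w2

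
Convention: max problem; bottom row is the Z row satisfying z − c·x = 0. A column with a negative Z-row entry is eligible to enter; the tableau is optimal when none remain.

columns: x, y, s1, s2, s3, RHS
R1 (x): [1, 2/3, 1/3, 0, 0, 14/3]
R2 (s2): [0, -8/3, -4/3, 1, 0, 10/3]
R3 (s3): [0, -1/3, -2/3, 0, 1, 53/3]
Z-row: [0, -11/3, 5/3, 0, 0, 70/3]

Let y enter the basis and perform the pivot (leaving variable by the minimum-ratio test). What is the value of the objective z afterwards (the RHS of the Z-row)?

Ratio test on column y — row 1: (14/3)/(2/3) = 7; row 2: entry -8/3 ≤ 0; row 3: entry -1/3 ≤ 0. Minimum is 7 at row 1 (x leaves); pivot element 2/3.
Pivot on row 1; the Z-row RHS becomes 70/3 − (-11/3)·7 = 49.

49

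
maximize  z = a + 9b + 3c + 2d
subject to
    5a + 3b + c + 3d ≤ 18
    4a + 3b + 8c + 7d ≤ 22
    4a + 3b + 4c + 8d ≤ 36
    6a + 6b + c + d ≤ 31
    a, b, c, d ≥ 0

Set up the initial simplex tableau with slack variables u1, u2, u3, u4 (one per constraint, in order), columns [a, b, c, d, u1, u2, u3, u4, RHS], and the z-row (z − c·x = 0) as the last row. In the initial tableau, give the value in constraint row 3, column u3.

1

Slack u3 belongs to constraint 3; its column is the unit vector e_3, so the entry in row 3 is 1.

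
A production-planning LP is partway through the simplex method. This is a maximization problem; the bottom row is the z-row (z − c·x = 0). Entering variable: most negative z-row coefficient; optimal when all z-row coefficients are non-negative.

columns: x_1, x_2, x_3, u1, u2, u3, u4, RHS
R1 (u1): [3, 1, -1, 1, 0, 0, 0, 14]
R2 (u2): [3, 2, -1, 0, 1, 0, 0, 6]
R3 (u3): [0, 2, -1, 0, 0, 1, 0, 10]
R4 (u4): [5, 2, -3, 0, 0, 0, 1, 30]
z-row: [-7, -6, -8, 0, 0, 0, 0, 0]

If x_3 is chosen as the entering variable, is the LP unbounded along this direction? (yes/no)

Every constraint-row entry in column x_3 is ≤ 0, so increasing x_3 is unbounded.

yes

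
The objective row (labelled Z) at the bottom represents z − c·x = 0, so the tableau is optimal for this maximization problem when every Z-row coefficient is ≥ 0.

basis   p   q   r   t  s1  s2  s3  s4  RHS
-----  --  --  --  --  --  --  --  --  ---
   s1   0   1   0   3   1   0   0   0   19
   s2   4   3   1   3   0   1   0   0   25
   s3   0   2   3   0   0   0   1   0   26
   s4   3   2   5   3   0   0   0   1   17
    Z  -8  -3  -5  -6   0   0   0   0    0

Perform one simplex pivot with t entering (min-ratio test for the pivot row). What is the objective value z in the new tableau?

34

Ratio test on column t — row 1: 19/3 = 19/3; row 2: 25/3 = 25/3; row 3: entry 0 ≤ 0; row 4: 17/3 = 17/3. Minimum is 17/3 at row 4 (s4 leaves); pivot element 3.
Pivot on row 4; the Z-row RHS becomes 0 − (-6)·(17/3) = 34.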